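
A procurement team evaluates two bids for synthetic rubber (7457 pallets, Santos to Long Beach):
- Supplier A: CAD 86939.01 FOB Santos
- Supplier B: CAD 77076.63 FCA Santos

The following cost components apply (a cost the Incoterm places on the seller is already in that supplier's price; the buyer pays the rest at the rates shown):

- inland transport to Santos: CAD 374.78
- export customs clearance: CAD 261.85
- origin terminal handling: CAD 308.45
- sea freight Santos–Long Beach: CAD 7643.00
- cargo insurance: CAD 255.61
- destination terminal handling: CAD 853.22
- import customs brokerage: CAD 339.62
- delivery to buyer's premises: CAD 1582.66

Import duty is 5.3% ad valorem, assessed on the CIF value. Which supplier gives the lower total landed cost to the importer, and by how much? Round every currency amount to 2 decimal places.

Supplier A (FOB):
CIF value = FOB price + freight + insurance = 86939.01 + 7643.00 + 255.61 = 94837.62
Import duty = 94837.62 × 5.3% = 5026.39
Buyer bears (A): 7643.00 + 255.61 + 853.22 + 339.62 + 1582.66 = 10674.11
Landed cost (A) = invoice 86939.01 + 10674.11 + duty 5026.39 = 102639.51
Supplier B (FCA):
CIF value = FCA price + origin terminal + freight + insurance = 77076.63 + 308.45 + 7643.00 + 255.61 = 85283.69
Import duty = 85283.69 × 5.3% = 4520.04
Buyer bears (B): 308.45 + 7643.00 + 255.61 + 853.22 + 339.62 + 1582.66 = 10982.56
Landed cost (B) = invoice 77076.63 + 10982.56 + duty 4520.04 = 92579.23
Difference = |102639.51 − 92579.23| = 10060.28

Supplier B is cheaper by CAD 10060.28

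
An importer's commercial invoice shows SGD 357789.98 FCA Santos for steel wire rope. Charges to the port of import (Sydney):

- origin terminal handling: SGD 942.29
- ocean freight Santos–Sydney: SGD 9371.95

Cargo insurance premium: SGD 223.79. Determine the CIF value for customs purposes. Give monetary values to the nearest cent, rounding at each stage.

CIF = FCA price + pre-shipment costs + freight + insurance
CIF = 357789.98 + 942.29 + 9371.95 + 223.79 = 368328.01

CIF value: SGD 368328.01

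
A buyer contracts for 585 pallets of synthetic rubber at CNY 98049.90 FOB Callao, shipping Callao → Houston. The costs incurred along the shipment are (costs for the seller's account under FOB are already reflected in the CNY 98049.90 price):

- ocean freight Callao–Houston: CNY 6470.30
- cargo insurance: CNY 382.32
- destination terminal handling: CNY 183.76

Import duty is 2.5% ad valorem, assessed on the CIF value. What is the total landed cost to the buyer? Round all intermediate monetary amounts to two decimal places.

FOB: the seller bears costs until goods are on board at the origin port; the buyer bears freight, insurance and all costs thereafter.
CIF value = FOB price + freight + insurance = 98049.90 + 6470.30 + 382.32 = 104902.52
Import duty = 104902.52 × 2.5% = 2622.56
Buyer bears: freight 6470.30 + insurance 382.32 + destination terminal 183.76 + duty 2622.56 = 9658.94
Landed cost = invoice 98049.90 + 9658.94 = 107708.84

Total landed cost: CNY 107708.84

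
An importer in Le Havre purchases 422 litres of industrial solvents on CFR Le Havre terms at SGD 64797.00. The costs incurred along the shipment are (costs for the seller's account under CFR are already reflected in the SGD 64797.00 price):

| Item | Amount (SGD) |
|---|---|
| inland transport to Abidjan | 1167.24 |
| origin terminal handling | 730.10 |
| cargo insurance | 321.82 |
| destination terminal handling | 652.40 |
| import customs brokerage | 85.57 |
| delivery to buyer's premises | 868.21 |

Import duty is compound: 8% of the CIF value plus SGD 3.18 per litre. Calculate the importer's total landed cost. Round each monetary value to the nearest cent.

CFR: the seller pays costs through ocean freight to the destination port, but not insurance.
Already in the invoice (seller's account under CFR): inland to port, origin terminal — exclude.
CIF value = CFR price + insurance = 64797.00 + 321.82 = 65118.82
Ad valorem component: 65118.82 × 8% = 5209.51
Specific component: 422 × 3.18 = 1341.96
Import duty = 5209.51 + 1341.96 = 6551.47
Buyer bears: insurance 321.82 + destination terminal 652.40 + brokerage 85.57 + delivery 868.21 + duty 6551.47 = 8479.47
Landed cost = invoice 64797.00 + 8479.47 = 73276.47

Total landed cost: SGD 73276.47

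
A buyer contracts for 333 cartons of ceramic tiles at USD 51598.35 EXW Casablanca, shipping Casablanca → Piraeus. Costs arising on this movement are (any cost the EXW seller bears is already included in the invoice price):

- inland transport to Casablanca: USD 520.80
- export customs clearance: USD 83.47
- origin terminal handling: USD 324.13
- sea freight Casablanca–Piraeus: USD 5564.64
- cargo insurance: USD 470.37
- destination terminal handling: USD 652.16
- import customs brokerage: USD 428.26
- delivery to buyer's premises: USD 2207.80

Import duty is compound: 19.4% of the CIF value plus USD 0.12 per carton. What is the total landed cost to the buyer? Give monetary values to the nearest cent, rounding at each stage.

Total landed cost: USD 73250.92

EXW: the seller makes goods available at their premises; the buyer bears all onward costs.
CIF value = EXW price + inland to port + export clearance + origin terminal + freight + insurance = 51598.35 + 520.80 + 83.47 + 324.13 + 5564.64 + 470.37 = 58561.76
Ad valorem component: 58561.76 × 19.4% = 11360.98
Specific component: 333 × 0.12 = 39.96
Import duty = 11360.98 + 39.96 = 11400.94
Buyer bears: inland to port 520.80 + export clearance 83.47 + origin terminal 324.13 + freight 5564.64 + insurance 470.37 + destination terminal 652.16 + brokerage 428.26 + delivery 2207.80 + duty 11400.94 = 21652.57
Landed cost = invoice 51598.35 + 21652.57 = 73250.92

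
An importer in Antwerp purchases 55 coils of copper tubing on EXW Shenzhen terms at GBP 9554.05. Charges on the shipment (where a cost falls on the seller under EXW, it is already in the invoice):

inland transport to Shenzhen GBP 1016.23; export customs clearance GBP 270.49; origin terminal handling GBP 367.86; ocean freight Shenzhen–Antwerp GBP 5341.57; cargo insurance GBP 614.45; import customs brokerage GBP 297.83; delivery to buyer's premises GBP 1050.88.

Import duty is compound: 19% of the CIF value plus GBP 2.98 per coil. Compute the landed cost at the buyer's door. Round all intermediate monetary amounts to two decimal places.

Total landed cost: GBP 21938.54

EXW: the seller makes goods available at their premises; the buyer bears all onward costs.
CIF value = EXW price + inland to port + export clearance + origin terminal + freight + insurance = 9554.05 + 1016.23 + 270.49 + 367.86 + 5341.57 + 614.45 = 17164.65
Ad valorem component: 17164.65 × 19% = 3261.28
Specific component: 55 × 2.98 = 163.90
Import duty = 3261.28 + 163.90 = 3425.18
Buyer bears: inland to port 1016.23 + export clearance 270.49 + origin terminal 367.86 + freight 5341.57 + insurance 614.45 + brokerage 297.83 + delivery 1050.88 + duty 3425.18 = 12384.49
Landed cost = invoice 9554.05 + 12384.49 = 21938.54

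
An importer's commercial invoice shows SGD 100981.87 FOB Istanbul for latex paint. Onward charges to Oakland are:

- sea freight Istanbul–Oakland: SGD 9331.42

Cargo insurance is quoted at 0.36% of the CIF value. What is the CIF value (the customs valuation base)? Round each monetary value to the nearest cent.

CIF value: SGD 110711.85

Let C be the CIF value. C = FOB price + freight + 0.36% × C
C − 0.36% × C = 100981.87 + 9331.42
0.9964 × C = 110313.29
C = 110313.29 / 0.9964 = 110711.85
Insurance premium = 0.36% × 110711.85 = 398.56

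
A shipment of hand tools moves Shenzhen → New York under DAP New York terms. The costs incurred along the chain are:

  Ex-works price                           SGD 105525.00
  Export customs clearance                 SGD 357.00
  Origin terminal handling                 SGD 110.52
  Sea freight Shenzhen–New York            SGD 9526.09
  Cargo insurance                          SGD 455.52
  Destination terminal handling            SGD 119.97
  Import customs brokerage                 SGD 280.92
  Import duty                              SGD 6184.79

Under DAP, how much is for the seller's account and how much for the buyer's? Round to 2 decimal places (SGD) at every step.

Seller: SGD 116094.10; buyer: SGD 6465.71

DAP: the seller bears all costs to the named destination except import duty and clearance.
Seller's account: goods 105525.00 + export clearance 357.00 + origin terminal 110.52 + freight 9526.09 + insurance 455.52 + destination terminal 119.97 = 116094.10
Buyer's account: brokerage 280.92 + duty 6184.79 = 6465.71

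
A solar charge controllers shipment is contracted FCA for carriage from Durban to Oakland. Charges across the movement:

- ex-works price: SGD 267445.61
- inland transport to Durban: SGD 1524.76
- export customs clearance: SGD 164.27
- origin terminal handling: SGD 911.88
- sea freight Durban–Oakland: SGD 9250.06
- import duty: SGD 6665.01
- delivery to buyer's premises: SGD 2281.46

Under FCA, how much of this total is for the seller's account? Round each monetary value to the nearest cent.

FCA: the seller delivers export-cleared goods to the carrier; the buyer bears costs from that point.
Seller's account: goods 267445.61 + inland to port 1524.76 + export clearance 164.27 = 269134.64
Buyer's account: origin terminal 911.88 + freight 9250.06 + duty 6665.01 + delivery 2281.46 = 19108.41

Seller's account: SGD 269134.64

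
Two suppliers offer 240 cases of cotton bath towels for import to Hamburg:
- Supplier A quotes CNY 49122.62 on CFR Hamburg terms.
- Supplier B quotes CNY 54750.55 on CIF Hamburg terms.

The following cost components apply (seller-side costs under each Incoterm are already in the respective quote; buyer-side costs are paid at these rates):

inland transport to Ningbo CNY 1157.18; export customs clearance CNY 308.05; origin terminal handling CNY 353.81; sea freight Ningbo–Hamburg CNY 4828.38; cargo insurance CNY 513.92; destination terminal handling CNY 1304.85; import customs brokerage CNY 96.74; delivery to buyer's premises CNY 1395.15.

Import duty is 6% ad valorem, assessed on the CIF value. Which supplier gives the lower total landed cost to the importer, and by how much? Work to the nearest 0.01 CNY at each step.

Supplier A (CFR):
CIF value = CFR price + insurance = 49122.62 + 513.92 = 49636.54
Import duty = 49636.54 × 6% = 2978.19
Buyer bears (A): 513.92 + 1304.85 + 96.74 + 1395.15 = 3310.66
Landed cost (A) = invoice 49122.62 + 3310.66 + duty 2978.19 = 55411.47
Supplier B (CIF):
The CIF price already equals the CIF value: 54750.55
Import duty = 54750.55 × 6% = 3285.03
Buyer bears (B): 1304.85 + 96.74 + 1395.15 = 2796.74
Landed cost (B) = invoice 54750.55 + 2796.74 + duty 3285.03 = 60832.32
Difference = |55411.47 − 60832.32| = 5420.85

Supplier A is cheaper by CNY 5420.85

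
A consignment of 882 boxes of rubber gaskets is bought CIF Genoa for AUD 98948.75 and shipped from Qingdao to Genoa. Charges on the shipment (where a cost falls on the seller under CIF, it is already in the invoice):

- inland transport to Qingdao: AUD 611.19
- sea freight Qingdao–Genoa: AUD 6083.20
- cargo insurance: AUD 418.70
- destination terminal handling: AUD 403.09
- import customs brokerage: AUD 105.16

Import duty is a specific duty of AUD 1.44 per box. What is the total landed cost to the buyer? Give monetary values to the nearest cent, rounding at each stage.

Total landed cost: AUD 100727.08

CIF: the seller pays costs through ocean freight and marine insurance to the destination port.
Already in the invoice (seller's account under CIF): inland to port, freight, insurance — exclude.
The CIF price already equals the CIF value: 98948.75
Import duty = 882 × 1.44 = 1270.08
Buyer bears: destination terminal 403.09 + brokerage 105.16 + duty 1270.08 = 1778.33
Landed cost = invoice 98948.75 + 1778.33 = 100727.08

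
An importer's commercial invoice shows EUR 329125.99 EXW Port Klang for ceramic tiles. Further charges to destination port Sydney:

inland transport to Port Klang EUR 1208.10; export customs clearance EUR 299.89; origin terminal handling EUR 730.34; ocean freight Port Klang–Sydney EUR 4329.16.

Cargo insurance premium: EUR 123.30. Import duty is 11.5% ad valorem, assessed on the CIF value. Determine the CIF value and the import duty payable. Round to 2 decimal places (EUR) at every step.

CIF value: EUR 335816.78; import duty: EUR 38618.93

CIF = EXW price + pre-shipment costs + freight + insurance
CIF = 329125.99 + 1208.10 + 299.89 + 730.34 + 4329.16 + 123.30 = 335816.78
Import duty = 335816.78 × 11.5% = 38618.93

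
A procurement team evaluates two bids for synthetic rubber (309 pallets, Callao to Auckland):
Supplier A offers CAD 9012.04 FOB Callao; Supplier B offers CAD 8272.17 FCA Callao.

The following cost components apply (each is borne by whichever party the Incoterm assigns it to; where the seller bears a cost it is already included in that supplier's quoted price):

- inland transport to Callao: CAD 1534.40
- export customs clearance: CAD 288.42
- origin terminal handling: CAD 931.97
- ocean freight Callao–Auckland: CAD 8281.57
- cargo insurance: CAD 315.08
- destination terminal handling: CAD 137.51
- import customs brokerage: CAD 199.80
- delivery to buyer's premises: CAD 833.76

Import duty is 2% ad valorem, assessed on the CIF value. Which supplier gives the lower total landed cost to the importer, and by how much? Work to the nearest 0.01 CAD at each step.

Supplier A (FOB):
CIF value = FOB price + freight + insurance = 9012.04 + 8281.57 + 315.08 = 17608.69
Import duty = 17608.69 × 2% = 352.17
Buyer bears (A): 8281.57 + 315.08 + 137.51 + 199.80 + 833.76 = 9767.72
Landed cost (A) = invoice 9012.04 + 9767.72 + duty 352.17 = 19131.93
Supplier B (FCA):
CIF value = FCA price + origin terminal + freight + insurance = 8272.17 + 931.97 + 8281.57 + 315.08 = 17800.79
Import duty = 17800.79 × 2% = 356.02
Buyer bears (B): 931.97 + 8281.57 + 315.08 + 137.51 + 199.80 + 833.76 = 10699.69
Landed cost (B) = invoice 8272.17 + 10699.69 + duty 356.02 = 19327.88
Difference = |19131.93 − 19327.88| = 195.95

Supplier A is cheaper by CAD 195.95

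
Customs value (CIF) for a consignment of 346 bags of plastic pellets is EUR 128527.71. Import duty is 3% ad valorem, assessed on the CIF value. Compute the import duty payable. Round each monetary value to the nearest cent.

Import duty: EUR 3855.83

Import duty = 128527.71 × 3% = 3855.83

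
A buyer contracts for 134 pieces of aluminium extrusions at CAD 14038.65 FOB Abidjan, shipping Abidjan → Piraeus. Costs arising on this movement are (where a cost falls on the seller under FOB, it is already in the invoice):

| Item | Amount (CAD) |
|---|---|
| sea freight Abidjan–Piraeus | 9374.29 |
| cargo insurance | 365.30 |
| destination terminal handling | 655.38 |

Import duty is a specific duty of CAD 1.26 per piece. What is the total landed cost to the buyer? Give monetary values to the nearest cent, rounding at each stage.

Total landed cost: CAD 24602.46

FOB: the seller bears costs until goods are on board at the origin port; the buyer bears freight, insurance and all costs thereafter.
CIF value = FOB price + freight + insurance = 14038.65 + 9374.29 + 365.30 = 23778.24
Import duty = 134 × 1.26 = 168.84
Buyer bears: freight 9374.29 + insurance 365.30 + destination terminal 655.38 + duty 168.84 = 10563.81
Landed cost = invoice 14038.65 + 10563.81 = 24602.46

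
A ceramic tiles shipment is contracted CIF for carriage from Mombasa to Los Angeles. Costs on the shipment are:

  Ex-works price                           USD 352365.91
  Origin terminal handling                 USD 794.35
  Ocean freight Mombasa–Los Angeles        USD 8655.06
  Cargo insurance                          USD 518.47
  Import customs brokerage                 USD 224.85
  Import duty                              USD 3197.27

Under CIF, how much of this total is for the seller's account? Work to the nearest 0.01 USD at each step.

Seller's account: USD 362333.79

CIF: the seller pays costs through ocean freight and marine insurance to the destination port.
Seller's account: goods 352365.91 + origin terminal 794.35 + freight 8655.06 + insurance 518.47 = 362333.79
Buyer's account: brokerage 224.85 + duty 3197.27 = 3422.12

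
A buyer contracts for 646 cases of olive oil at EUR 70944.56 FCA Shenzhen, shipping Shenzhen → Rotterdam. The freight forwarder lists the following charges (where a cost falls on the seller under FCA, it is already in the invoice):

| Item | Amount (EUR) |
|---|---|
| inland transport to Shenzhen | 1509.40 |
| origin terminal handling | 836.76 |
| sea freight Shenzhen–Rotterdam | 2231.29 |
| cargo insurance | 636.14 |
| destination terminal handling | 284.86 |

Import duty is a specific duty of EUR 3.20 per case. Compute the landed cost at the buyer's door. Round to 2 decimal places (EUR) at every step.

Total landed cost: EUR 77000.81

FCA: the seller delivers export-cleared goods to the carrier; the buyer bears costs from that point.
Already in the invoice (seller's account under FCA): inland to port — exclude.
CIF value = FCA price + origin terminal + freight + insurance = 70944.56 + 836.76 + 2231.29 + 636.14 = 74648.75
Import duty = 646 × 3.20 = 2067.20
Buyer bears: origin terminal 836.76 + freight 2231.29 + insurance 636.14 + destination terminal 284.86 + duty 2067.20 = 6056.25
Landed cost = invoice 70944.56 + 6056.25 = 77000.81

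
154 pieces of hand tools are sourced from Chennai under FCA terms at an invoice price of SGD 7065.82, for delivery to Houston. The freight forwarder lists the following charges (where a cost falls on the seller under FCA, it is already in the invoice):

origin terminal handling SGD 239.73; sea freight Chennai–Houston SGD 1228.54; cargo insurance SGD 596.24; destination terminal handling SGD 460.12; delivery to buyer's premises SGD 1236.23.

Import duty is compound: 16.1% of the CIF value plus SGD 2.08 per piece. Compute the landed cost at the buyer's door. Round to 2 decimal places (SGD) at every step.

FCA: the seller delivers export-cleared goods to the carrier; the buyer bears costs from that point.
CIF value = FCA price + origin terminal + freight + insurance = 7065.82 + 239.73 + 1228.54 + 596.24 = 9130.33
Ad valorem component: 9130.33 × 16.1% = 1469.98
Specific component: 154 × 2.08 = 320.32
Import duty = 1469.98 + 320.32 = 1790.30
Buyer bears: origin terminal 239.73 + freight 1228.54 + insurance 596.24 + destination terminal 460.12 + delivery 1236.23 + duty 1790.30 = 5551.16
Landed cost = invoice 7065.82 + 5551.16 = 12616.98

Total landed cost: SGD 12616.98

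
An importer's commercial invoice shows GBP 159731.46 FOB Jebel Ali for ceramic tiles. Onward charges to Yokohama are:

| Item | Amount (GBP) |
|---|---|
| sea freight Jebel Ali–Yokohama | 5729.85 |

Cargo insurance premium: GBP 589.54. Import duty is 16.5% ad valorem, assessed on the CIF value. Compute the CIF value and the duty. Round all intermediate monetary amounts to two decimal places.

CIF = FOB price + freight + insurance
CIF = 159731.46 + 5729.85 + 589.54 = 166050.85
Import duty = 166050.85 × 16.5% = 27398.39

CIF value: GBP 166050.85; import duty: GBP 27398.39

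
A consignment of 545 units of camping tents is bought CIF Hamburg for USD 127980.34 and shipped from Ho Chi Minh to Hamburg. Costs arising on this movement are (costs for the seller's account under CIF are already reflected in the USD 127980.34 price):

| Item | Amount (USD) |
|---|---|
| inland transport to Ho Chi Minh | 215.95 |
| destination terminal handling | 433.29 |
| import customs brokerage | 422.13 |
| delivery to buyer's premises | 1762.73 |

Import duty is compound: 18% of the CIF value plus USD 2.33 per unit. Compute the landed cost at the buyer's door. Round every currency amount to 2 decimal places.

CIF: the seller pays costs through ocean freight and marine insurance to the destination port.
Already in the invoice (seller's account under CIF): inland to port — exclude.
The CIF price already equals the CIF value: 127980.34
Ad valorem component: 127980.34 × 18% = 23036.46
Specific component: 545 × 2.33 = 1269.85
Import duty = 23036.46 + 1269.85 = 24306.31
Buyer bears: destination terminal 433.29 + brokerage 422.13 + delivery 1762.73 + duty 24306.31 = 26924.46
Landed cost = invoice 127980.34 + 26924.46 = 154904.80

Total landed cost: USD 154904.80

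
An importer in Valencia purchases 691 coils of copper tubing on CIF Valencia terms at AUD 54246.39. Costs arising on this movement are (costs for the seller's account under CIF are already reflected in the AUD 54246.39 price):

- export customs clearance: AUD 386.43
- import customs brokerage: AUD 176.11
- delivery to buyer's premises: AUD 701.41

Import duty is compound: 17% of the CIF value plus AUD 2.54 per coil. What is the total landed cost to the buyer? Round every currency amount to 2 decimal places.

Total landed cost: AUD 66100.94

CIF: the seller pays costs through ocean freight and marine insurance to the destination port.
Already in the invoice (seller's account under CIF): export clearance — exclude.
The CIF price already equals the CIF value: 54246.39
Ad valorem component: 54246.39 × 17% = 9221.89
Specific component: 691 × 2.54 = 1755.14
Import duty = 9221.89 + 1755.14 = 10977.03
Buyer bears: brokerage 176.11 + delivery 701.41 + duty 10977.03 = 11854.55
Landed cost = invoice 54246.39 + 11854.55 = 66100.94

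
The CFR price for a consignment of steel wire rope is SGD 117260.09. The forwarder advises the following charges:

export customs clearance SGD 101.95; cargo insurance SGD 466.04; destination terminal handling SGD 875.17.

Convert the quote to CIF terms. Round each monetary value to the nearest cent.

CIF price: SGD 117726.13

Not relevant to the conversion: export clearance — on the seller under both CFR and CIF; already in the CFR price and stays in the CIF price. destination terminal — on the buyer under both terms; not part of either seller's price.
From CFR to CIF, the seller additionally bears: insurance.
CIF price = 117260.09 + 466.04 = 117726.13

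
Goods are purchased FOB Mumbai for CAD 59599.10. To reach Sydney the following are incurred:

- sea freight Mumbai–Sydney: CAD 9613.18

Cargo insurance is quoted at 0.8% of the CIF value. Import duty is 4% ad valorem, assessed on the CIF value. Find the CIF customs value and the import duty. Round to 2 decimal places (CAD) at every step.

CIF value: CAD 69770.44; import duty: CAD 2790.82

Let C be the CIF value. C = FOB price + freight + 0.8% × C
C − 0.8% × C = 59599.10 + 9613.18
0.992 × C = 69212.28
C = 69212.28 / 0.992 = 69770.44
Insurance premium = 0.8% × 69770.44 = 558.16
Import duty = 69770.44 × 4% = 2790.82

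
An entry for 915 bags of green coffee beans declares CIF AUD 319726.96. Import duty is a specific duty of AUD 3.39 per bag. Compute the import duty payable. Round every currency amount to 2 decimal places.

Import duty = 915 × 3.39 = 3101.85

Import duty: AUD 3101.85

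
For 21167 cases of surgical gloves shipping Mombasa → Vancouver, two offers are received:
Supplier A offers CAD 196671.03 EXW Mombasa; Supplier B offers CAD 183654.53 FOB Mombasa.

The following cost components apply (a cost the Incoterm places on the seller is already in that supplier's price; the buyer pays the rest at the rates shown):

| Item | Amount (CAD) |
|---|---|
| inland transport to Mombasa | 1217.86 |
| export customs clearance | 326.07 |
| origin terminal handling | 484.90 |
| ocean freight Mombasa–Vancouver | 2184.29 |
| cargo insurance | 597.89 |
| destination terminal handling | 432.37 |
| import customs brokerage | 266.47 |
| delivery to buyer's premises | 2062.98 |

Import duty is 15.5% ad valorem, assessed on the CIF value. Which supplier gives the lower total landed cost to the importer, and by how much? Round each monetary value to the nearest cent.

Supplier A (EXW):
CIF value = EXW price + inland to port + export clearance + origin terminal + freight + insurance = 196671.03 + 1217.86 + 326.07 + 484.90 + 2184.29 + 597.89 = 201482.04
Import duty = 201482.04 × 15.5% = 31229.72
Buyer bears (A): 1217.86 + 326.07 + 484.90 + 2184.29 + 597.89 + 432.37 + 266.47 + 2062.98 = 7572.83
Landed cost (A) = invoice 196671.03 + 7572.83 + duty 31229.72 = 235473.58
Supplier B (FOB):
CIF value = FOB price + freight + insurance = 183654.53 + 2184.29 + 597.89 = 186436.71
Import duty = 186436.71 × 15.5% = 28897.69
Buyer bears (B): 2184.29 + 597.89 + 432.37 + 266.47 + 2062.98 = 5544.00
Landed cost (B) = invoice 183654.53 + 5544.00 + duty 28897.69 = 218096.22
Difference = |235473.58 − 218096.22| = 17377.36

Supplier B is cheaper by CAD 17377.36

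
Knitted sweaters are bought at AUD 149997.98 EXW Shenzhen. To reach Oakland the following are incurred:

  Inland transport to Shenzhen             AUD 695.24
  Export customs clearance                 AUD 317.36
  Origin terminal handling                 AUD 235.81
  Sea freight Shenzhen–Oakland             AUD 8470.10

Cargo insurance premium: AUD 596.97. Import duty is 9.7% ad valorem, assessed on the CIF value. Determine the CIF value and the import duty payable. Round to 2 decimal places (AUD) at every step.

CIF = EXW price + pre-shipment costs + freight + insurance
CIF = 149997.98 + 695.24 + 317.36 + 235.81 + 8470.10 + 596.97 = 160313.46
Import duty = 160313.46 × 9.7% = 15550.41

CIF value: AUD 160313.46; import duty: AUD 15550.41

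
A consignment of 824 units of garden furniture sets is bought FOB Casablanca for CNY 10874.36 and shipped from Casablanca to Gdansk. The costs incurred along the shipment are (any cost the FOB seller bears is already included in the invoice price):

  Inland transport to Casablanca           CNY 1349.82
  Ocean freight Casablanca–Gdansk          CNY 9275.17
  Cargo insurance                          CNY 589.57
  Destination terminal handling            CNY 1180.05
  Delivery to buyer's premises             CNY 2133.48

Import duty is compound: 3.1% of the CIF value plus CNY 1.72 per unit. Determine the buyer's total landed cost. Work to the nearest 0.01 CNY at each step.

FOB: the seller bears costs until goods are on board at the origin port; the buyer bears freight, insurance and all costs thereafter.
Already in the invoice (seller's account under FOB): inland to port — exclude.
CIF value = FOB price + freight + insurance = 10874.36 + 9275.17 + 589.57 = 20739.10
Ad valorem component: 20739.10 × 3.1% = 642.91
Specific component: 824 × 1.72 = 1417.28
Import duty = 642.91 + 1417.28 = 2060.19
Buyer bears: freight 9275.17 + insurance 589.57 + destination terminal 1180.05 + delivery 2133.48 + duty 2060.19 = 15238.46
Landed cost = invoice 10874.36 + 15238.46 = 26112.82

Total landed cost: CNY 26112.82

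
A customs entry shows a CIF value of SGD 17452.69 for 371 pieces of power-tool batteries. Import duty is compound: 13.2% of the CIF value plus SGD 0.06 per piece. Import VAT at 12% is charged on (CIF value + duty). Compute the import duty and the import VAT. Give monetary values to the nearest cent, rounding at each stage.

Ad valorem component: 17452.69 × 13.2% = 2303.76
Specific component: 371 × 0.06 = 22.26
Import duty = 2303.76 + 22.26 = 2326.02
VAT base = CIF + duty = 17452.69 + 2326.02 = 19778.71
Import VAT = 19778.71 × 12% = 2373.45

Import duty: SGD 2326.02; import VAT: SGD 2373.45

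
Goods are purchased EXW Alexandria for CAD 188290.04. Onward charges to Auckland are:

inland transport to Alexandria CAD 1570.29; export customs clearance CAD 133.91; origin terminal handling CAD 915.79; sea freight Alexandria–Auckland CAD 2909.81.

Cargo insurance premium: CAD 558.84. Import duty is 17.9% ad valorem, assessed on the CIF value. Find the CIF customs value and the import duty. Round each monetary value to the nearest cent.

CIF value: CAD 194378.68; import duty: CAD 34793.78

CIF = EXW price + pre-shipment costs + freight + insurance
CIF = 188290.04 + 1570.29 + 133.91 + 915.79 + 2909.81 + 558.84 = 194378.68
Import duty = 194378.68 × 17.9% = 34793.78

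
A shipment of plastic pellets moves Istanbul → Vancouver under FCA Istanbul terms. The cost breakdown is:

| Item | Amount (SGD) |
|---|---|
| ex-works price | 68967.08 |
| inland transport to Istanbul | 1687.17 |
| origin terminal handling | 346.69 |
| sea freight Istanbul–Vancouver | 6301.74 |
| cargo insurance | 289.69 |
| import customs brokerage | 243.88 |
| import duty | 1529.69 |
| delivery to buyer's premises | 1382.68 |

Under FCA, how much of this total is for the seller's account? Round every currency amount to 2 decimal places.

Seller's account: SGD 70654.25

FCA: the seller delivers export-cleared goods to the carrier; the buyer bears costs from that point.
Seller's account: goods 68967.08 + inland to port 1687.17 = 70654.25
Buyer's account: origin terminal 346.69 + freight 6301.74 + insurance 289.69 + brokerage 243.88 + duty 1529.69 + delivery 1382.68 = 10094.37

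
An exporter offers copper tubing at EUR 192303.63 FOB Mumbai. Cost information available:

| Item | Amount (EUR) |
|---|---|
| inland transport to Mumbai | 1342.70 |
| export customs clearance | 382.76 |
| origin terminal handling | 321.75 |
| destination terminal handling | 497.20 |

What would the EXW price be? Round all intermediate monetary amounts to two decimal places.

EXW price: EUR 190256.42

Not relevant to the conversion: destination terminal — on the buyer under both terms; not part of either seller's price.
From FOB to EXW, the seller no longer bears: inland to port, export clearance, origin terminal.
EXW price = 192303.63 − 1342.70 − 382.76 − 321.75 = 190256.42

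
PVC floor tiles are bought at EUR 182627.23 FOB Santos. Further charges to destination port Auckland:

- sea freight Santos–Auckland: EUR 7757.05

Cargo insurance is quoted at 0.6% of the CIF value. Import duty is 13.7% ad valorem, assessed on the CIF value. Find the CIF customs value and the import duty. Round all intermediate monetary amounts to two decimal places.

CIF value: EUR 191533.48; import duty: EUR 26240.09

Let C be the CIF value. C = FOB price + freight + 0.6% × C
C − 0.6% × C = 182627.23 + 7757.05
0.994 × C = 190384.28
C = 190384.28 / 0.994 = 191533.48
Insurance premium = 0.6% × 191533.48 = 1149.20
Import duty = 191533.48 × 13.7% = 26240.09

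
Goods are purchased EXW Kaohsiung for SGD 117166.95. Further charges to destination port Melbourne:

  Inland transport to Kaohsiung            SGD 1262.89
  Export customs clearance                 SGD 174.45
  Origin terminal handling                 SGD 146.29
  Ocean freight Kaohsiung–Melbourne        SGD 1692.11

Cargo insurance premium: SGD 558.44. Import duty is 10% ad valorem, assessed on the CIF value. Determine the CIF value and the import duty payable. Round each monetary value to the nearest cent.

CIF = EXW price + pre-shipment costs + freight + insurance
CIF = 117166.95 + 1262.89 + 174.45 + 146.29 + 1692.11 + 558.44 = 121001.13
Import duty = 121001.13 × 10% = 12100.11

CIF value: SGD 121001.13; import duty: SGD 12100.11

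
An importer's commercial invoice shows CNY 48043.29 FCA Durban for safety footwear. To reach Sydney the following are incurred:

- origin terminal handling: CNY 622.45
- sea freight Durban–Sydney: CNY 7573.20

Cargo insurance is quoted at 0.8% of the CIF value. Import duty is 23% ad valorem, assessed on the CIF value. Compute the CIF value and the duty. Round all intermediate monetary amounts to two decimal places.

CIF value: CNY 56692.48; import duty: CNY 13039.27

Let C be the CIF value. C = FCA price + pre-shipment costs + freight + 0.8% × C
C − 0.8% × C = 48043.29 + 622.45 + 7573.20
0.992 × C = 56238.94
C = 56238.94 / 0.992 = 56692.48
Insurance premium = 0.8% × 56692.48 = 453.54
Import duty = 56692.48 × 23% = 13039.27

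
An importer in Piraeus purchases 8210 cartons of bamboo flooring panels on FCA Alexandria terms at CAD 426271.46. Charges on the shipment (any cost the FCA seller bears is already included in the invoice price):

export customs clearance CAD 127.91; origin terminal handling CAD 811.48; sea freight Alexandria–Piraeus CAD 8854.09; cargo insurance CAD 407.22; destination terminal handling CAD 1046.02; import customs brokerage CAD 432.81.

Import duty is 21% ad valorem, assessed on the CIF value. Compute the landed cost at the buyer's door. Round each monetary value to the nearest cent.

FCA: the seller delivers export-cleared goods to the carrier; the buyer bears costs from that point.
Already in the invoice (seller's account under FCA): export clearance — exclude.
CIF value = FCA price + origin terminal + freight + insurance = 426271.46 + 811.48 + 8854.09 + 407.22 = 436344.25
Import duty = 436344.25 × 21% = 91632.29
Buyer bears: origin terminal 811.48 + freight 8854.09 + insurance 407.22 + destination terminal 1046.02 + brokerage 432.81 + duty 91632.29 = 103183.91
Landed cost = invoice 426271.46 + 103183.91 = 529455.37

Total landed cost: CAD 529455.37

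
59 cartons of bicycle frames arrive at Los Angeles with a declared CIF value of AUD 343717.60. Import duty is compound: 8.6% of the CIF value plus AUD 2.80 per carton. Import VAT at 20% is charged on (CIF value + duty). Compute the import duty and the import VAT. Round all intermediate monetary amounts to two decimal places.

Import duty: AUD 29724.91; import VAT: AUD 74688.50

Ad valorem component: 343717.60 × 8.6% = 29559.71
Specific component: 59 × 2.80 = 165.20
Import duty = 29559.71 + 165.20 = 29724.91
VAT base = CIF + duty = 343717.60 + 29724.91 = 373442.51
Import VAT = 373442.51 × 20% = 74688.50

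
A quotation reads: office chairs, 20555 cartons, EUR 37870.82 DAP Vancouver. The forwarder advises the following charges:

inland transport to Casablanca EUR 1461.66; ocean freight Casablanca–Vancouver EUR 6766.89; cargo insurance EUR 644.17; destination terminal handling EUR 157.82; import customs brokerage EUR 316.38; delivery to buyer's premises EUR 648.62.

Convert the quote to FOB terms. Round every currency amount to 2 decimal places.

FOB price: EUR 29653.32

Not relevant to the conversion: inland to port — on the seller under both DAP and FOB; already in the DAP price and stays in the FOB price. brokerage — on the buyer under both terms; not part of either seller's price.
From DAP to FOB, the seller no longer bears: freight, insurance, destination terminal, delivery.
FOB price = 37870.82 − 6766.89 − 644.17 − 157.82 − 648.62 = 29653.32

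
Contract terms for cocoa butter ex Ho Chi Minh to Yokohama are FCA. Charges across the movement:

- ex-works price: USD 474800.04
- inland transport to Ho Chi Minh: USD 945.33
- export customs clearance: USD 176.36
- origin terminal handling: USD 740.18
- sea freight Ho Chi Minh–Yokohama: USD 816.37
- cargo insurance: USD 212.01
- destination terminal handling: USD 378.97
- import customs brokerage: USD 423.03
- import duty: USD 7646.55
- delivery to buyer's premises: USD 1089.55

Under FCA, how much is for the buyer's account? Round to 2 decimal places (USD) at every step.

Buyer's account: USD 11306.66

FCA: the seller delivers export-cleared goods to the carrier; the buyer bears costs from that point.
Seller's account: goods 474800.04 + inland to port 945.33 + export clearance 176.36 = 475921.73
Buyer's account: origin terminal 740.18 + freight 816.37 + insurance 212.01 + destination terminal 378.97 + brokerage 423.03 + duty 7646.55 + delivery 1089.55 = 11306.66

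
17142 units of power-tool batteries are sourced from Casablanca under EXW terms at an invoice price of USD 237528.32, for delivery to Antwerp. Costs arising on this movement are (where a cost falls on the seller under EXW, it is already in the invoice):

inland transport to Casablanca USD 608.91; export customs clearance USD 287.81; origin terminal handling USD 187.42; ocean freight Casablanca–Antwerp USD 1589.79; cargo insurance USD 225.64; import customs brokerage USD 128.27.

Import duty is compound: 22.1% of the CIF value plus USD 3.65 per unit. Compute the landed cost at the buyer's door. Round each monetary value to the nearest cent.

Total landed cost: USD 356259.02

EXW: the seller makes goods available at their premises; the buyer bears all onward costs.
CIF value = EXW price + inland to port + export clearance + origin terminal + freight + insurance = 237528.32 + 608.91 + 287.81 + 187.42 + 1589.79 + 225.64 = 240427.89
Ad valorem component: 240427.89 × 22.1% = 53134.56
Specific component: 17142 × 3.65 = 62568.30
Import duty = 53134.56 + 62568.30 = 115702.86
Buyer bears: inland to port 608.91 + export clearance 287.81 + origin terminal 187.42 + freight 1589.79 + insurance 225.64 + brokerage 128.27 + duty 115702.86 = 118730.70
Landed cost = invoice 237528.32 + 118730.70 = 356259.02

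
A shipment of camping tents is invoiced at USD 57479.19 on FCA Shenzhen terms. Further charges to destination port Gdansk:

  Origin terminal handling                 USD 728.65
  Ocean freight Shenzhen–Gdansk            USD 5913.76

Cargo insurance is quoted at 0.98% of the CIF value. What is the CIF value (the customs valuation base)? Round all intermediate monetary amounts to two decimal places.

CIF value: USD 64756.21

Let C be the CIF value. C = FCA price + pre-shipment costs + freight + 0.98% × C
C − 0.98% × C = 57479.19 + 728.65 + 5913.76
0.9902 × C = 64121.60
C = 64121.60 / 0.9902 = 64756.21
Insurance premium = 0.98% × 64756.21 = 634.61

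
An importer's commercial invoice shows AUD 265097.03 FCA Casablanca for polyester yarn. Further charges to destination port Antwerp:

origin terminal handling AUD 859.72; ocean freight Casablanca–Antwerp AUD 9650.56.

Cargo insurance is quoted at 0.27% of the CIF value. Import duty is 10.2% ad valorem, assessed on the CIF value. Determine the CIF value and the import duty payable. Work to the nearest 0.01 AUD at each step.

CIF value: AUD 276353.46; import duty: AUD 28188.05

Let C be the CIF value. C = FCA price + pre-shipment costs + freight + 0.27% × C
C − 0.27% × C = 265097.03 + 859.72 + 9650.56
0.9973 × C = 275607.31
C = 275607.31 / 0.9973 = 276353.46
Insurance premium = 0.27% × 276353.46 = 746.15
Import duty = 276353.46 × 10.2% = 28188.05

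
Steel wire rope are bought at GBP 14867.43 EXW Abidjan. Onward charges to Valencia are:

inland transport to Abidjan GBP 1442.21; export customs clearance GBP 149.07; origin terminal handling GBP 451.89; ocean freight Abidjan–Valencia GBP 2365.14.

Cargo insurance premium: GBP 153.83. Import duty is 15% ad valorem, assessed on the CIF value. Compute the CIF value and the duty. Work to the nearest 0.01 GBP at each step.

CIF = EXW price + pre-shipment costs + freight + insurance
CIF = 14867.43 + 1442.21 + 149.07 + 451.89 + 2365.14 + 153.83 = 19429.57
Import duty = 19429.57 × 15% = 2914.44

CIF value: GBP 19429.57; import duty: GBP 2914.44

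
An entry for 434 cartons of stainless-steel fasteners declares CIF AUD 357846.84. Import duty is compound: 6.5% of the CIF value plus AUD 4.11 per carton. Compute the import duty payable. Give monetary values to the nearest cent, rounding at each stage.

Ad valorem component: 357846.84 × 6.5% = 23260.04
Specific component: 434 × 4.11 = 1783.74
Import duty = 23260.04 + 1783.74 = 25043.78

Import duty: AUD 25043.78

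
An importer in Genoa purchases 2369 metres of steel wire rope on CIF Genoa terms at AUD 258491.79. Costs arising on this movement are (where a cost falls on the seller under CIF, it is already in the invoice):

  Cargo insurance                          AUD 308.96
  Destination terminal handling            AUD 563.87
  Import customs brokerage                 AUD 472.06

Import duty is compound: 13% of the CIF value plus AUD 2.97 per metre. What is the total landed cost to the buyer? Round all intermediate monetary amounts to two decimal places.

CIF: the seller pays costs through ocean freight and marine insurance to the destination port.
Already in the invoice (seller's account under CIF): insurance — exclude.
The CIF price already equals the CIF value: 258491.79
Ad valorem component: 258491.79 × 13% = 33603.93
Specific component: 2369 × 2.97 = 7035.93
Import duty = 33603.93 + 7035.93 = 40639.86
Buyer bears: destination terminal 563.87 + brokerage 472.06 + duty 40639.86 = 41675.79
Landed cost = invoice 258491.79 + 41675.79 = 300167.58

Total landed cost: AUD 300167.58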